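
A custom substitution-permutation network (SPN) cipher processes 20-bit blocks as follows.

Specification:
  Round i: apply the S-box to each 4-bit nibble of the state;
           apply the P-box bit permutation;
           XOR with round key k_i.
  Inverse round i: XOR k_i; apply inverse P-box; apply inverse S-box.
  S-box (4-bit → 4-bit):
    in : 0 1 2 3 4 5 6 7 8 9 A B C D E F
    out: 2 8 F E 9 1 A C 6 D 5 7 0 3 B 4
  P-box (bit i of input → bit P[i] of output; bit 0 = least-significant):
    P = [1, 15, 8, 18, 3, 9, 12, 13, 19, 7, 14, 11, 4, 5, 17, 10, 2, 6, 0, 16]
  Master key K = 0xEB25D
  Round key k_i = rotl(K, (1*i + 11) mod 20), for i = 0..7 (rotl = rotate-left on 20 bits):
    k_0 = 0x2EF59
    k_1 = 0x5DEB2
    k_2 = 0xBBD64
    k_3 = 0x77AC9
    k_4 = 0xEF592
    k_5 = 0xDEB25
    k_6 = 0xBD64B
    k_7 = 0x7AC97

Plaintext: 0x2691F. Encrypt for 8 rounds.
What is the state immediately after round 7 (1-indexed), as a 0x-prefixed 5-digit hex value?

s_0 = plaintext = 0x2691F
s_1 = Round(s_0, k_0) = 0xB823C
s_2 = Round(s_1, k_1) = 0xFA457
s_3 = Round(s_2, k_2) = 0x5B47D
s_4 = Round(s_3, k_3) = 0xDC2FF
s_5 = Round(s_4, k_4) = 0x6AC56
s_6 = Round(s_5, k_5) = 0xA6B7D
s_7 = Round(s_6, k_6) = 0x322EC
s_8 = Round(s_7, k_7) = 0xCC26E

0x322EC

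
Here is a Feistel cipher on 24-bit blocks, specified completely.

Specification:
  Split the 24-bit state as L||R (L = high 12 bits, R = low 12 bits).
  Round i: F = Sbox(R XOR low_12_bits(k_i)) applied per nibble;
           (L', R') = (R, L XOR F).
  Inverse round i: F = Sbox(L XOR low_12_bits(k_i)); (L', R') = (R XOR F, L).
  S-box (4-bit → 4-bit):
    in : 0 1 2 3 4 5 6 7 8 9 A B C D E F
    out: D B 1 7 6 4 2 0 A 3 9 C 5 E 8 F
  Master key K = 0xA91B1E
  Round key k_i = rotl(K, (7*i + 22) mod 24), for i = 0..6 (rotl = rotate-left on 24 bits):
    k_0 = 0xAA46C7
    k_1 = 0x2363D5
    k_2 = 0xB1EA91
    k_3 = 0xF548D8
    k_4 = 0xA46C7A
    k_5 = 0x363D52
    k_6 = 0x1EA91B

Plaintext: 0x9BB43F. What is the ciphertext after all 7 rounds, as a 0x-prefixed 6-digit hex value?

0xF01444

s_0 = plaintext = 0x9BB43F
s_1 = Round(s_0, k_0) = 0x43F841
s_2 = Round(s_1, k_1) = 0x841809
s_3 = Round(s_2, k_2) = 0x80997B
s_4 = Round(s_3, k_3) = 0x97B39E
s_5 = Round(s_4, k_4) = 0x39E6FD
s_6 = Round(s_5, k_5) = 0x6FDF01
s_7 = Round(s_6, k_6) = 0xF01444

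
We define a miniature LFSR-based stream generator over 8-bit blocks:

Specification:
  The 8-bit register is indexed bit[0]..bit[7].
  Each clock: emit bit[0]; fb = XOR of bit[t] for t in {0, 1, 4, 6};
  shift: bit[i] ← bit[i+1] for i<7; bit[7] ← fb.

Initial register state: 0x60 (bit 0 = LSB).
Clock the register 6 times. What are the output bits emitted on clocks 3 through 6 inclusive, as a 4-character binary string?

0001

reg_0 = 0x60
clock 1: out=0, reg = 0xB0
clock 2: out=0, reg = 0xD8
clock 3: out=0, reg = 0x6C
clock 4: out=0, reg = 0xB6
clock 5: out=0, reg = 0x5B
clock 6: out=1, reg = 0x2D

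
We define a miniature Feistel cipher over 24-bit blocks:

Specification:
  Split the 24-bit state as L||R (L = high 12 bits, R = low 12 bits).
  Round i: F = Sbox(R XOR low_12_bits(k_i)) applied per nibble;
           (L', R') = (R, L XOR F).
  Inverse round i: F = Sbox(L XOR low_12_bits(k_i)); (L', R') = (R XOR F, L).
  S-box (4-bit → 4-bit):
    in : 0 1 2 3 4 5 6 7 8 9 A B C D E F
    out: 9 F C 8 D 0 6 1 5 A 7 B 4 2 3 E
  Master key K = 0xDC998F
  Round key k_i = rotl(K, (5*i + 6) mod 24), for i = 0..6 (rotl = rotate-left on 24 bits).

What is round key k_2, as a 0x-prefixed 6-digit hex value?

K = 0xDC998F
k_0 = rotl(K, (5*0+6) mod 24) = rotl(K, 6) = 0x2663F7
k_1 = rotl(K, (5*1+6) mod 24) = rotl(K, 11) = 0xCC7EE4
k_2 = rotl(K, (5*2+6) mod 24) = rotl(K, 16) = 0x8FDC99

0x8FDC99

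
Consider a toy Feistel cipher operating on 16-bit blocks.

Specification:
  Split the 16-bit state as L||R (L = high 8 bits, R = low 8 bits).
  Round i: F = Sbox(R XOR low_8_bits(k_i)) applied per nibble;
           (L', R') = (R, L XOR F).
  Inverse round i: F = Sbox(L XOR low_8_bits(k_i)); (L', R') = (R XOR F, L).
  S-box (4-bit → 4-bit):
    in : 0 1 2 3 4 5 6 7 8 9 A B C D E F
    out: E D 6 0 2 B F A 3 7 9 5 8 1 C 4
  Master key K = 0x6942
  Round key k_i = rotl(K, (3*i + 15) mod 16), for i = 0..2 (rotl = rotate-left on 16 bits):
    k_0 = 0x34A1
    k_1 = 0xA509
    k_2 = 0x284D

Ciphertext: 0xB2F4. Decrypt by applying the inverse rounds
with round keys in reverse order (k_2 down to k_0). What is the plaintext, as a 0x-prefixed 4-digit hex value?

s_0 = ciphertext = 0xB2F4
s_1 = InvRound(s_0, k_2) = 0xB0B2
s_2 = InvRound(s_1, k_1) = 0xE5B0
s_3 = InvRound(s_2, k_0) = 0x92E5

0x92E5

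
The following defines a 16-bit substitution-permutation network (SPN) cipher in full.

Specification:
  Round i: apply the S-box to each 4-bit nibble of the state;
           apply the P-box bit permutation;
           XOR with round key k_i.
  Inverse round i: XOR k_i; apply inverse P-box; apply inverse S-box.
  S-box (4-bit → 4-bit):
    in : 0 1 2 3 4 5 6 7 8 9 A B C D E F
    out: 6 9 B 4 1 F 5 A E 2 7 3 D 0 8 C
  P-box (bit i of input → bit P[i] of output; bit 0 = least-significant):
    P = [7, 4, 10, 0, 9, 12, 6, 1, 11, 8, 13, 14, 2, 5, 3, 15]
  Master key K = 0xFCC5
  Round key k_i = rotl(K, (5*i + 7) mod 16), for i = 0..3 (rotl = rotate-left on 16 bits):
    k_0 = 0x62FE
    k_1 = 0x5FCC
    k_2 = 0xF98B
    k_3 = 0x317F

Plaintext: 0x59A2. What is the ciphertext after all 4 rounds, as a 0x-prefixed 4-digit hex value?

0x32BA

s_0 = plaintext = 0x59A2
s_1 = Round(s_0, k_0) = 0xF103
s_2 = Round(s_1, k_1) = 0x8384
s_3 = Round(s_2, k_2) = 0x4961
s_4 = Round(s_3, k_3) = 0x32BA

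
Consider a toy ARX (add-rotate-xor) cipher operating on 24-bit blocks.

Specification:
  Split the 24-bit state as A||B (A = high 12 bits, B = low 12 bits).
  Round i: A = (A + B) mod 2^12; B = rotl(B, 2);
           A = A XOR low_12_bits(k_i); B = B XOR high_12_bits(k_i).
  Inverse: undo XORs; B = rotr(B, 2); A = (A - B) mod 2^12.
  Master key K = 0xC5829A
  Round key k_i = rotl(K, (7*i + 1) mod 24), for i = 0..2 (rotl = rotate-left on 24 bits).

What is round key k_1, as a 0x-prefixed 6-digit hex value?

0x829AC5

K = 0xC5829A
k_0 = rotl(K, (7*0+1) mod 24) = rotl(K, 1) = 0x8B0535
k_1 = rotl(K, (7*1+1) mod 24) = rotl(K, 8) = 0x829AC5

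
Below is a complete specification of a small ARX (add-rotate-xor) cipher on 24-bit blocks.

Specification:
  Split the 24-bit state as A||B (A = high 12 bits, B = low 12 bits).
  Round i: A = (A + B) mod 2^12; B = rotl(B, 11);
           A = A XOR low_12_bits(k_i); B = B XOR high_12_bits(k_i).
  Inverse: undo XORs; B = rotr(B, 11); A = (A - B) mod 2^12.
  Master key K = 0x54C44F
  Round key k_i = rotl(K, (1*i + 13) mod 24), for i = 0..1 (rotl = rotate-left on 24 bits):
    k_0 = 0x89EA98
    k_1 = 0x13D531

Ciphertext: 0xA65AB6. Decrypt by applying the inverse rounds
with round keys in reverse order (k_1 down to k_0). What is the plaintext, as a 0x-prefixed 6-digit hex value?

s_0 = ciphertext = 0xA65AB6
s_1 = InvRound(s_0, k_1) = 0x83D717
s_2 = InvRound(s_1, k_0) = 0x392F13

0x392F13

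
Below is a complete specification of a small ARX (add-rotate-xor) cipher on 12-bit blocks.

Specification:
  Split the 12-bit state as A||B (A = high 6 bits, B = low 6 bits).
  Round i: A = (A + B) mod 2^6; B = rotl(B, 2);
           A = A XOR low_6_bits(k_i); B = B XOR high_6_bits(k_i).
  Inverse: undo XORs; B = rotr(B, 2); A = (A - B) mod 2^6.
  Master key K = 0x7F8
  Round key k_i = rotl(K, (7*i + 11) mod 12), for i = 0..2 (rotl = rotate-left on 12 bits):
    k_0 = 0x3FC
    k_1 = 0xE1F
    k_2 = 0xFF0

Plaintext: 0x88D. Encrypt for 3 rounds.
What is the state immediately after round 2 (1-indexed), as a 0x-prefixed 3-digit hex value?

0x457

s_0 = plaintext = 0x88D
s_1 = Round(s_0, k_0) = 0x4FB
s_2 = Round(s_1, k_1) = 0x457
s_3 = Round(s_2, k_2) = 0x622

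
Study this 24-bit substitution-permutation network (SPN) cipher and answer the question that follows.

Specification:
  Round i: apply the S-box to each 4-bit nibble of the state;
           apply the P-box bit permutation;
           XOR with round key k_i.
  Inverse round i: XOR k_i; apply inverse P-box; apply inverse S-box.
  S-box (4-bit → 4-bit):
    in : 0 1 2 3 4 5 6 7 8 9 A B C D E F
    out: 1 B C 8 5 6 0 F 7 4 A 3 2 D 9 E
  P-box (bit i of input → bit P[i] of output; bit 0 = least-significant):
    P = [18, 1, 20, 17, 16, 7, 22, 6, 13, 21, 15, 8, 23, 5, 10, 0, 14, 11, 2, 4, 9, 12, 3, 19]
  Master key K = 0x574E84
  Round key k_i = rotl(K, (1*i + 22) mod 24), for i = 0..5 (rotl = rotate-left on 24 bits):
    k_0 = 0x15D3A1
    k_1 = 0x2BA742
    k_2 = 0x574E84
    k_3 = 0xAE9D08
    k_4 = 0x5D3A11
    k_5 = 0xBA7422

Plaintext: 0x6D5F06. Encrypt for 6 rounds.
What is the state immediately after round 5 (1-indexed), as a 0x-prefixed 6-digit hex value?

s_0 = plaintext = 0x6D5F06
s_1 = Round(s_0, k_0) = 0x341695
s_2 = Round(s_1, k_1) = 0xF3E765
s_3 = Round(s_2, k_2) = 0xEFFF9F
s_4 = Round(s_3, k_3) = 0xD4123F
s_5 = Round(s_4, k_4) = 0xC7F97E
s_6 = Round(s_5, k_5) = 0xFDA8D7

0xC7F97E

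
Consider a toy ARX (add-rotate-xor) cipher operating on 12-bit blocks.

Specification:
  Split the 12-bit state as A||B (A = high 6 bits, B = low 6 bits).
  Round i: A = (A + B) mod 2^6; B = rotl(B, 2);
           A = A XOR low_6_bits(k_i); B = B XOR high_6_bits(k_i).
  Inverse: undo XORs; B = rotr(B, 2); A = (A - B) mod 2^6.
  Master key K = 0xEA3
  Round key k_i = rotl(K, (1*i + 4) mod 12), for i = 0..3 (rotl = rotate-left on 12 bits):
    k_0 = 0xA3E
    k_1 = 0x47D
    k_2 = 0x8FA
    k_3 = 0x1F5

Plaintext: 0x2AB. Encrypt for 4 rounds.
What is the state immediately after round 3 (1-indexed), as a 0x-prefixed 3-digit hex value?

s_0 = plaintext = 0x2AB
s_1 = Round(s_0, k_0) = 0x2C6
s_2 = Round(s_1, k_1) = 0xB09
s_3 = Round(s_2, k_2) = 0x3C7
s_4 = Round(s_3, k_3) = 0x8DB

0x3C7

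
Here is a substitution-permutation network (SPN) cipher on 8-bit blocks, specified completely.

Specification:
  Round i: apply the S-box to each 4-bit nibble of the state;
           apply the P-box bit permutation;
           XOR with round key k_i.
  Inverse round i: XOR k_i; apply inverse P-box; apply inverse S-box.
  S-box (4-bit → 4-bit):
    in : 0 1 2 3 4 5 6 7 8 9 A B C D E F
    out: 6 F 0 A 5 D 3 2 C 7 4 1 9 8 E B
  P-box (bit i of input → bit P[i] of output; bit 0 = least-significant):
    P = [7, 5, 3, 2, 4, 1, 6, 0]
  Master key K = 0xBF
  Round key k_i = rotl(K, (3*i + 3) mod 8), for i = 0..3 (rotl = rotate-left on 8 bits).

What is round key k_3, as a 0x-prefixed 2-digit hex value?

K = 0xBF
k_0 = rotl(K, (3*0+3) mod 8) = rotl(K, 3) = 0xFD
k_1 = rotl(K, (3*1+3) mod 8) = rotl(K, 6) = 0xEF
k_2 = rotl(K, (3*2+3) mod 8) = rotl(K, 1) = 0x7F
k_3 = rotl(K, (3*3+3) mod 8) = rotl(K, 4) = 0xFB

0xFB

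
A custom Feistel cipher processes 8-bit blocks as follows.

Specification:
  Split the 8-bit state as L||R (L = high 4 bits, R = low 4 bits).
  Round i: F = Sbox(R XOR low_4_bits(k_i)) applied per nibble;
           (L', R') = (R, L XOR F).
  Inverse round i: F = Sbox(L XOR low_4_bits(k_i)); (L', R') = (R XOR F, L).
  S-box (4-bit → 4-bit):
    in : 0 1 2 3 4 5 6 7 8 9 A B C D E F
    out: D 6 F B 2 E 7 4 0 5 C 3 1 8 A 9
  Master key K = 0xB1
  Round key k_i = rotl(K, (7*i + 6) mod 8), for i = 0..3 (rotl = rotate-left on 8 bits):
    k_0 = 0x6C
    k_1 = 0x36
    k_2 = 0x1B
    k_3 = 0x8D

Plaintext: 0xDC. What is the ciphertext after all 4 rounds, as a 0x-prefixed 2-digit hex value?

0xD6

s_0 = plaintext = 0xDC
s_1 = Round(s_0, k_0) = 0xC0
s_2 = Round(s_1, k_1) = 0x0B
s_3 = Round(s_2, k_2) = 0xBD
s_4 = Round(s_3, k_3) = 0xD6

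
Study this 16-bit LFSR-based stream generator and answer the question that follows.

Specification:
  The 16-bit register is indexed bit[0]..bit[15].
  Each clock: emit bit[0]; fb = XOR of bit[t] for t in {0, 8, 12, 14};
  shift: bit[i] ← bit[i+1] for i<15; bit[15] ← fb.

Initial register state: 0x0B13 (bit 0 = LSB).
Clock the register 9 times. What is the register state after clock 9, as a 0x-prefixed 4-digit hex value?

reg_0 = 0x0B13
clock 1: out=1, reg = 0x0589
clock 2: out=1, reg = 0x02C4
clock 3: out=0, reg = 0x0162
clock 4: out=0, reg = 0x80B1
clock 5: out=1, reg = 0xC058
clock 6: out=0, reg = 0xE02C
clock 7: out=0, reg = 0xF016
clock 8: out=0, reg = 0x780B
clock 9: out=1, reg = 0xBC05

0xBC05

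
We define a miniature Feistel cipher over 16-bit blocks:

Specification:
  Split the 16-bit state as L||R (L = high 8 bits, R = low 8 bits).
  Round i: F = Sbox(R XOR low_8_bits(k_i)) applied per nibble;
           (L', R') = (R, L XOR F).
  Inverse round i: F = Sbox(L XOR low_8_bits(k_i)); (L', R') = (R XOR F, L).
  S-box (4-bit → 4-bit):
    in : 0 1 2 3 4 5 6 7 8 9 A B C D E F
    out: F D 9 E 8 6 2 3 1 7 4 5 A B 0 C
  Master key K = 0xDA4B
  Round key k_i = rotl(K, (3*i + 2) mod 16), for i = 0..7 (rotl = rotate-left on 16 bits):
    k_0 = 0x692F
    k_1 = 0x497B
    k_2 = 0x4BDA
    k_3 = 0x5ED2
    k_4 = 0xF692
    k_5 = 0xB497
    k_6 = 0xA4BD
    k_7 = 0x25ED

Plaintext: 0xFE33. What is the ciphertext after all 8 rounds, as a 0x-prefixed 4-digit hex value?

0x48EC

s_0 = plaintext = 0xFE33
s_1 = Round(s_0, k_0) = 0x3324
s_2 = Round(s_1, k_1) = 0x245F
s_3 = Round(s_2, k_2) = 0x5F32
s_4 = Round(s_3, k_3) = 0x3250
s_5 = Round(s_4, k_4) = 0x509B
s_6 = Round(s_5, k_5) = 0x9BAA
s_7 = Round(s_6, k_6) = 0xAA48
s_8 = Round(s_7, k_7) = 0x48EC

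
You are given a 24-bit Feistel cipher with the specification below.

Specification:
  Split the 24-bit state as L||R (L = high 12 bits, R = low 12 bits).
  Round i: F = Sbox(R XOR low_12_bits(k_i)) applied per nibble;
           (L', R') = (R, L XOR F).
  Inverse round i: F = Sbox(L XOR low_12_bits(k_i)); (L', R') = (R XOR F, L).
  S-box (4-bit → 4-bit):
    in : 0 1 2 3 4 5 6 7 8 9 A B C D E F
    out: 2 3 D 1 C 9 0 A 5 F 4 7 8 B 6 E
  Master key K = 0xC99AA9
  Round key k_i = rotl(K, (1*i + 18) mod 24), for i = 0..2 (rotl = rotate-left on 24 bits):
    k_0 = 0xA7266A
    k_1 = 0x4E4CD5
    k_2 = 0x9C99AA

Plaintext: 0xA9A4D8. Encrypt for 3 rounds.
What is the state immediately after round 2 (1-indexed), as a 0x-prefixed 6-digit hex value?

0x7E73C5

s_0 = plaintext = 0xA9A4D8
s_1 = Round(s_0, k_0) = 0x4D87E7
s_2 = Round(s_1, k_1) = 0x7E73C5
s_3 = Round(s_2, k_2) = 0x3C53E9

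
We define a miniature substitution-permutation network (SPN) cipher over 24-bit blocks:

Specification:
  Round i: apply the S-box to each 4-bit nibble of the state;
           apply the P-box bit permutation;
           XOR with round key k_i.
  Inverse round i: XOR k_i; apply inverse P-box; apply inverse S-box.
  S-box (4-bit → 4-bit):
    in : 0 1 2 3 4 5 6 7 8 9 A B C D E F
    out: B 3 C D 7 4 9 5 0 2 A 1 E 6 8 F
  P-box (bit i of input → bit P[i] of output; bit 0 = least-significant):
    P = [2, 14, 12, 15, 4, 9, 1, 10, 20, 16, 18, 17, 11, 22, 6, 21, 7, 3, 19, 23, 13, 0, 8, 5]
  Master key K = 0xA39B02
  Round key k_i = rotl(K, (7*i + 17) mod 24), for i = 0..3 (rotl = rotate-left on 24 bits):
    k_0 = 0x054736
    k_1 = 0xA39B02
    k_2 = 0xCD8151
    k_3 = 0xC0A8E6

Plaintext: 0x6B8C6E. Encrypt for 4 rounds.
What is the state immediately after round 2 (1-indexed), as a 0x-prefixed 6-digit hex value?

s_0 = plaintext = 0x6B8C6E
s_1 = Round(s_0, k_0) = 0x02E386
s_2 = Round(s_1, k_1) = 0x1D3B27
s_3 = Round(s_2, k_2) = 0xF5BD1E
s_4 = Round(s_3, k_3) = 0xCD03D7

0x1D3B27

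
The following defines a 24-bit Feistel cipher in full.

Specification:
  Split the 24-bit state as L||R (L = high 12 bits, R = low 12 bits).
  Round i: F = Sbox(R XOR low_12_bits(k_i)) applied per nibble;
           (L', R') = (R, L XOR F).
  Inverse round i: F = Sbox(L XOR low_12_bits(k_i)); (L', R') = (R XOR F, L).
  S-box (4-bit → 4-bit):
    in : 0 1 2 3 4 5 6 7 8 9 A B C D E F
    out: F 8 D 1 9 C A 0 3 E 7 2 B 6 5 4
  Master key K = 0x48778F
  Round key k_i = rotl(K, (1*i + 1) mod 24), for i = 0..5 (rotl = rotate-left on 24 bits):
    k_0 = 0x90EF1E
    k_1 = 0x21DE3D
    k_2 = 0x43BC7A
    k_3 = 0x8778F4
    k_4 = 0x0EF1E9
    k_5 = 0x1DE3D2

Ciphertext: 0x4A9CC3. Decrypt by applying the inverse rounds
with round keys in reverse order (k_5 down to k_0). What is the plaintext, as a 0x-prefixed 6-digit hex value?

s_0 = ciphertext = 0x4A9CC3
s_1 = InvRound(s_0, k_5) = 0xCC14A9
s_2 = InvRound(s_1, k_4) = 0x27ACC1
s_3 = InvRound(s_2, k_3) = 0xBF427A
s_4 = InvRound(s_3, k_2) = 0x24FBF4
s_5 = InvRound(s_4, k_1) = 0x0F924F
s_6 = InvRound(s_5, k_0) = 0x61F0F9

0x61F0F9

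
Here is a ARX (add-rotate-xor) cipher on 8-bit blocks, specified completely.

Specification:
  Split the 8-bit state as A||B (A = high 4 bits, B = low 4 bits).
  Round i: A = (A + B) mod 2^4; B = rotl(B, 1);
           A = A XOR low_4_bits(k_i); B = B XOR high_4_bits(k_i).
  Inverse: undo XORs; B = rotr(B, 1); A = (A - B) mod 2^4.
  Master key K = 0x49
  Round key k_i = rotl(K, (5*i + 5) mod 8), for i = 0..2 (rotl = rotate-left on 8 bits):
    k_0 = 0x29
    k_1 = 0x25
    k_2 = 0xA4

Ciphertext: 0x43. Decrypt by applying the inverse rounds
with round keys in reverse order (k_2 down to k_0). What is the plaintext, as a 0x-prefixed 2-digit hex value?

s_0 = ciphertext = 0x43
s_1 = InvRound(s_0, k_2) = 0x4C
s_2 = InvRound(s_1, k_1) = 0xA7
s_3 = InvRound(s_2, k_0) = 0x9A

0x9A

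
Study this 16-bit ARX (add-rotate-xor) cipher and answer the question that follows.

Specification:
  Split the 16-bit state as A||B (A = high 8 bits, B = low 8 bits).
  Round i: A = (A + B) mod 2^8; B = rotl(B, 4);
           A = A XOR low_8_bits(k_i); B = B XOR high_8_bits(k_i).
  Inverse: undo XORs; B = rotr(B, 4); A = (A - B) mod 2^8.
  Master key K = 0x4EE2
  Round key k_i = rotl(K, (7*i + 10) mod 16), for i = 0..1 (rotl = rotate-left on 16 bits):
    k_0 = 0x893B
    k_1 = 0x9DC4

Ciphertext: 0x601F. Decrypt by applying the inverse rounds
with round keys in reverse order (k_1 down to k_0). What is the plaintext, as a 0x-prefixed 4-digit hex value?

s_0 = ciphertext = 0x601F
s_1 = InvRound(s_0, k_1) = 0x7C28
s_2 = InvRound(s_1, k_0) = 0x2D1A

0x2D1A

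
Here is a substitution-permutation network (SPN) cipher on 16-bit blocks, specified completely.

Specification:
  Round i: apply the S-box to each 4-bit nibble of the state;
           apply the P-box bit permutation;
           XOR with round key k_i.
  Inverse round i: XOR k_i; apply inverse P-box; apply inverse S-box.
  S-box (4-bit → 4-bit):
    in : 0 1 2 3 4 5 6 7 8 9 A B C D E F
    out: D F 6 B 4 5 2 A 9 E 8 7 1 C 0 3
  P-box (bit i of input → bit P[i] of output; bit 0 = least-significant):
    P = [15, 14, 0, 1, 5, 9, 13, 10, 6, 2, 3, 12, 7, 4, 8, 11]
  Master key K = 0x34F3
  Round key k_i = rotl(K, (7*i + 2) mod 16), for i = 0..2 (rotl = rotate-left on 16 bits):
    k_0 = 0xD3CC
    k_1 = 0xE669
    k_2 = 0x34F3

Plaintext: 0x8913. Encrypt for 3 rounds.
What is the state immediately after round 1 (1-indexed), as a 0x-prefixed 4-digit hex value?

s_0 = plaintext = 0x8913
s_1 = Round(s_0, k_0) = 0x2D62
s_2 = Round(s_1, k_1) = 0xB570
s_3 = Round(s_2, k_2) = 0xB328

0x2D62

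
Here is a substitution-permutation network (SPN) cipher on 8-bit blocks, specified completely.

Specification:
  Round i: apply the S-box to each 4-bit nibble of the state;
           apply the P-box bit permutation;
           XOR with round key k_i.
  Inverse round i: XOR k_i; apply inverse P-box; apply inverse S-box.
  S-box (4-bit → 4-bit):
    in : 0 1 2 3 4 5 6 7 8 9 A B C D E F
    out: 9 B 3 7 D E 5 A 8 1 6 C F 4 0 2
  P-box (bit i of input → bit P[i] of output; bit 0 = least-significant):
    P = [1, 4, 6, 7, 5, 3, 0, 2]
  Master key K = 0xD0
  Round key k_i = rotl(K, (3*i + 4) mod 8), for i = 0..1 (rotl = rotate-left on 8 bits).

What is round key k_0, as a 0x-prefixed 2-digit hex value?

K = 0xD0
k_0 = rotl(K, (3*0+4) mod 8) = rotl(K, 4) = 0x0D

0x0D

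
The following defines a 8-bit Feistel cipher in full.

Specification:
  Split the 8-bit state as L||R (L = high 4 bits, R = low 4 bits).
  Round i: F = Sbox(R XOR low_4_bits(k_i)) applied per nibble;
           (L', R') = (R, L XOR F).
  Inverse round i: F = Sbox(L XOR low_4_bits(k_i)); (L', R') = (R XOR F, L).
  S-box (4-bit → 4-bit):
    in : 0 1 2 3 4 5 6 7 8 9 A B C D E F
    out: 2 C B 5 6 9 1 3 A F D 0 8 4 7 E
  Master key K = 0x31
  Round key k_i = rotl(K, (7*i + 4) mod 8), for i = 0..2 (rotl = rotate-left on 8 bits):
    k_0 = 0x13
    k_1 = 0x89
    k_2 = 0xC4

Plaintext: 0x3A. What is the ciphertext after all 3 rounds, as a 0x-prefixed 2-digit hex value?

s_0 = plaintext = 0x3A
s_1 = Round(s_0, k_0) = 0xAC
s_2 = Round(s_1, k_1) = 0xC3
s_3 = Round(s_2, k_2) = 0x3F

0x3F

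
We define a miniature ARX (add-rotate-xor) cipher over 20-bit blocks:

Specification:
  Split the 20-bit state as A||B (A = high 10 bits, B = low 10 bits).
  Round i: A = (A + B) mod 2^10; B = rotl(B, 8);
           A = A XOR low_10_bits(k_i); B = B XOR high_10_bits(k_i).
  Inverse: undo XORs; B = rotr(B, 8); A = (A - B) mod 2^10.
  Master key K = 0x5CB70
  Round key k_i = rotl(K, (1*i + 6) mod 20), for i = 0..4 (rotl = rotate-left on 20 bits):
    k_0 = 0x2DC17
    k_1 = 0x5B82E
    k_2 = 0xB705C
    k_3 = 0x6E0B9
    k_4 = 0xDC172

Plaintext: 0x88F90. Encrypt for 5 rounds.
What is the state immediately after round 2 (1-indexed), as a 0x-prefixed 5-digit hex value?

s_0 = plaintext = 0x88F90
s_1 = Round(s_0, k_0) = 0x69053
s_2 = Round(s_1, k_1) = 0x7667A
s_3 = Round(s_2, k_2) = 0x03C42
s_4 = Round(s_3, k_3) = 0x3A3A8
s_5 = Round(s_4, k_4) = 0x78B9A

0x7667A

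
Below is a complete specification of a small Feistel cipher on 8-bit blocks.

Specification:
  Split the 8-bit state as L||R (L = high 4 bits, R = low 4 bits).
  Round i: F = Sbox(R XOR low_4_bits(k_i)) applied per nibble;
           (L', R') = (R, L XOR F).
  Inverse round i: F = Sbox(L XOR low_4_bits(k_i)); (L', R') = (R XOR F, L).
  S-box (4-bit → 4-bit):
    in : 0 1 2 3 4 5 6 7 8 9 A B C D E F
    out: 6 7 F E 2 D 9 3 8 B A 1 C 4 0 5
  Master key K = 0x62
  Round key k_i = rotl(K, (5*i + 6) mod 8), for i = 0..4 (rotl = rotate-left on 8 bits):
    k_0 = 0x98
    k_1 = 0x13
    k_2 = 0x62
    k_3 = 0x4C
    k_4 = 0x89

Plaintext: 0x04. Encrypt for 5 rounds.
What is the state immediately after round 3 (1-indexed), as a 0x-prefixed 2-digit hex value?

0x12

s_0 = plaintext = 0x04
s_1 = Round(s_0, k_0) = 0x4C
s_2 = Round(s_1, k_1) = 0xC1
s_3 = Round(s_2, k_2) = 0x12
s_4 = Round(s_3, k_3) = 0x21
s_5 = Round(s_4, k_4) = 0x1A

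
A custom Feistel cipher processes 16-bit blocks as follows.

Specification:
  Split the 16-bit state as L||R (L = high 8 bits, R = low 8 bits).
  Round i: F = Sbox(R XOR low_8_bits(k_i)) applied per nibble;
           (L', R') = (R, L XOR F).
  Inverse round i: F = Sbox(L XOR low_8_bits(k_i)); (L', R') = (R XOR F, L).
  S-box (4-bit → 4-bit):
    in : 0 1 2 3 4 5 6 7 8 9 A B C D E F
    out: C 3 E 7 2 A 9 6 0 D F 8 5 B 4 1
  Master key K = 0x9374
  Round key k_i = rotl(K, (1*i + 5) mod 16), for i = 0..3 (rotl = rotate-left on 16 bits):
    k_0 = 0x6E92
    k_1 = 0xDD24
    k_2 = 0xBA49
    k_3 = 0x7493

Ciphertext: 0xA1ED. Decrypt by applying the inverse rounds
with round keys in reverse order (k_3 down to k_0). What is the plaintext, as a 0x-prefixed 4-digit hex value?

0x7AEC

s_0 = ciphertext = 0xA1ED
s_1 = InvRound(s_0, k_3) = 0x93A1
s_2 = InvRound(s_1, k_2) = 0x1E93
s_3 = InvRound(s_2, k_1) = 0xEC1E
s_4 = InvRound(s_3, k_0) = 0x7AEC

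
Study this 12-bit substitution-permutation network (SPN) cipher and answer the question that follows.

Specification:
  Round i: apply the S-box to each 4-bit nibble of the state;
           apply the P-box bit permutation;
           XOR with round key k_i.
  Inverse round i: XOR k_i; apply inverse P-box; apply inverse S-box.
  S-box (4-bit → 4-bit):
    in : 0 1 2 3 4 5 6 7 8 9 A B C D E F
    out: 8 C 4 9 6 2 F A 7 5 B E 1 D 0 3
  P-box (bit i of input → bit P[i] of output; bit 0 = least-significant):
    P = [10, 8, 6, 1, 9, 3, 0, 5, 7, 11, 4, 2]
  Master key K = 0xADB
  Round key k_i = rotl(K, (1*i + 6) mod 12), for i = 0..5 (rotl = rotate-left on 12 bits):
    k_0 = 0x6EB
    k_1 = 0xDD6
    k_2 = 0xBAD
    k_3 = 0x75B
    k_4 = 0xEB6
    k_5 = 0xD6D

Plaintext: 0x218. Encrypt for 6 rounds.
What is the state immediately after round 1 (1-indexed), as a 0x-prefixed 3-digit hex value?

0x39A

s_0 = plaintext = 0x218
s_1 = Round(s_0, k_0) = 0x39A
s_2 = Round(s_1, k_1) = 0xA51
s_3 = Round(s_2, k_2) = 0x363
s_4 = Round(s_3, k_3) = 0x1F4
s_5 = Round(s_4, k_4) = 0xDEA
s_6 = Round(s_5, k_5) = 0x8FB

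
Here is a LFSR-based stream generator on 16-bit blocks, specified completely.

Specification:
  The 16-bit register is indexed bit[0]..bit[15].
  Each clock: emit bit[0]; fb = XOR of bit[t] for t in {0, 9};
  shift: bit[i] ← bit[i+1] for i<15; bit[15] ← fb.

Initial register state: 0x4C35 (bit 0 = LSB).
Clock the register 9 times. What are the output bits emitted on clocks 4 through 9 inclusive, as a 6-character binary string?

reg_0 = 0x4C35
clock 1: out=1, reg = 0xA61A
clock 2: out=0, reg = 0xD30D
clock 3: out=1, reg = 0x6986
clock 4: out=0, reg = 0x34C3
clock 5: out=1, reg = 0x9A61
clock 6: out=1, reg = 0x4D30
clock 7: out=0, reg = 0x2698
clock 8: out=0, reg = 0x934C
clock 9: out=0, reg = 0xC9A6

011000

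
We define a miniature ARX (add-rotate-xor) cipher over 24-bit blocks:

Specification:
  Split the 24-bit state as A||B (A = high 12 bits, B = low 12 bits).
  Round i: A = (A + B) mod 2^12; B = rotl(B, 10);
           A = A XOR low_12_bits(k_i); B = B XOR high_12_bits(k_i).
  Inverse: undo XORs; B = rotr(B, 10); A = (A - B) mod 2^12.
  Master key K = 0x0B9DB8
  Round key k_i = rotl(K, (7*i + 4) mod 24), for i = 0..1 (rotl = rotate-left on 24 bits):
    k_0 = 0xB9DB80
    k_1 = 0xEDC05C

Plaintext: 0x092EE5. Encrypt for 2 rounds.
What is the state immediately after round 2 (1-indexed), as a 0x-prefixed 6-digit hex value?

s_0 = plaintext = 0x092EE5
s_1 = Round(s_0, k_0) = 0x4F7C24
s_2 = Round(s_1, k_1) = 0x147DD5

0x147DD5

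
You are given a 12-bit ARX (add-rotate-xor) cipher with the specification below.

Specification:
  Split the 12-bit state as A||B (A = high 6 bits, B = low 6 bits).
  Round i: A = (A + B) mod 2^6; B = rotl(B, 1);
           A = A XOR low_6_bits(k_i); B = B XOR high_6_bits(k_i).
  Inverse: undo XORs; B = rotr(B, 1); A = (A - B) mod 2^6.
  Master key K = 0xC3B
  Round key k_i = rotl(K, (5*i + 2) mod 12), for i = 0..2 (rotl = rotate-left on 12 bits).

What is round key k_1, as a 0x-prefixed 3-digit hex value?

0xDE1

K = 0xC3B
k_0 = rotl(K, (5*0+2) mod 12) = rotl(K, 2) = 0x0EF
k_1 = rotl(K, (5*1+2) mod 12) = rotl(K, 7) = 0xDE1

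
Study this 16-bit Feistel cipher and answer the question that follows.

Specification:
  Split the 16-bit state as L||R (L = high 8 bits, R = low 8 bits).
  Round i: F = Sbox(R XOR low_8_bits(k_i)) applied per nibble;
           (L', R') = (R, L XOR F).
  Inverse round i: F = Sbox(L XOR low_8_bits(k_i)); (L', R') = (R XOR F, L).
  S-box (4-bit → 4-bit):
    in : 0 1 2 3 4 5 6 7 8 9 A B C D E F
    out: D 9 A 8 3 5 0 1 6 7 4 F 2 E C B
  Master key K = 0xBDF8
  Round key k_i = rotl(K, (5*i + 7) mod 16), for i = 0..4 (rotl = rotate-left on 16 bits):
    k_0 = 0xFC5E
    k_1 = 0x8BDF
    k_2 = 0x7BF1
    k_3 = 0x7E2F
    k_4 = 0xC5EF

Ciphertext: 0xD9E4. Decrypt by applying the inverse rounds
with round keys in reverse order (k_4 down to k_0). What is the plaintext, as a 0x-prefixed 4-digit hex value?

0x6742

s_0 = ciphertext = 0xD9E4
s_1 = InvRound(s_0, k_4) = 0x64D9
s_2 = InvRound(s_1, k_3) = 0xE664
s_3 = InvRound(s_2, k_2) = 0xF5E6
s_4 = InvRound(s_3, k_1) = 0x42F5
s_5 = InvRound(s_4, k_0) = 0x6742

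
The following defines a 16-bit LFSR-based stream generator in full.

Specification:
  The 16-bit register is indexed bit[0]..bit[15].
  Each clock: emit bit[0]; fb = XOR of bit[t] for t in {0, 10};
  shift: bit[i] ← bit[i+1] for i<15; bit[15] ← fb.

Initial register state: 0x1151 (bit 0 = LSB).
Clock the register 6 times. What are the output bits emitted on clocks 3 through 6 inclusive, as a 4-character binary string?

reg_0 = 0x1151
clock 1: out=1, reg = 0x88A8
clock 2: out=0, reg = 0x4454
clock 3: out=0, reg = 0xA22A
clock 4: out=0, reg = 0x5115
clock 5: out=1, reg = 0xA88A
clock 6: out=0, reg = 0x5445

0010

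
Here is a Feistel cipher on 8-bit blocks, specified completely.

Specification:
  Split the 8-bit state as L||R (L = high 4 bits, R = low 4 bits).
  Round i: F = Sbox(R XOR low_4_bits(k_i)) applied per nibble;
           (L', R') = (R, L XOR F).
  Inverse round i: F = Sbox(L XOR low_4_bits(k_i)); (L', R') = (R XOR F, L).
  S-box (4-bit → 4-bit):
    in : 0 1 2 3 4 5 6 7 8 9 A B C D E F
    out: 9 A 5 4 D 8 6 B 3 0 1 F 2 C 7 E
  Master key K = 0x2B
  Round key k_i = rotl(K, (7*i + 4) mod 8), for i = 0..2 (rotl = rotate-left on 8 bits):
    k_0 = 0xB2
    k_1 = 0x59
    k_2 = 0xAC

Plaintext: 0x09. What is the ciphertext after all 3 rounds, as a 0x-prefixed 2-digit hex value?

s_0 = plaintext = 0x09
s_1 = Round(s_0, k_0) = 0x9F
s_2 = Round(s_1, k_1) = 0xFF
s_3 = Round(s_2, k_2) = 0xFB

0xFB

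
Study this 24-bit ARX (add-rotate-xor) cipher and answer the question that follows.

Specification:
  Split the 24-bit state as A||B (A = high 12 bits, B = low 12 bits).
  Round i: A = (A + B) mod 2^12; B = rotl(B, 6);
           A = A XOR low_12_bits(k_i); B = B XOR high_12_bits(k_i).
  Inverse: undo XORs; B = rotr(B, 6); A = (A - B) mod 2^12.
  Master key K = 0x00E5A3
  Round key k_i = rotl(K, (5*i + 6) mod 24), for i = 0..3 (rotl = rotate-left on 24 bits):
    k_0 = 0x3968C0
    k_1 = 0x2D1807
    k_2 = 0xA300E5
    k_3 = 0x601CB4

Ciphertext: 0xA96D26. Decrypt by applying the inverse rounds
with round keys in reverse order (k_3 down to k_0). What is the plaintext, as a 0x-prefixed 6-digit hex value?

s_0 = ciphertext = 0xA96D26
s_1 = InvRound(s_0, k_3) = 0xC369EC
s_2 = InvRound(s_1, k_2) = 0x5C470F
s_3 = InvRound(s_2, k_1) = 0x62C797
s_4 = InvRound(s_3, k_0) = 0xE9C050

0xE9C050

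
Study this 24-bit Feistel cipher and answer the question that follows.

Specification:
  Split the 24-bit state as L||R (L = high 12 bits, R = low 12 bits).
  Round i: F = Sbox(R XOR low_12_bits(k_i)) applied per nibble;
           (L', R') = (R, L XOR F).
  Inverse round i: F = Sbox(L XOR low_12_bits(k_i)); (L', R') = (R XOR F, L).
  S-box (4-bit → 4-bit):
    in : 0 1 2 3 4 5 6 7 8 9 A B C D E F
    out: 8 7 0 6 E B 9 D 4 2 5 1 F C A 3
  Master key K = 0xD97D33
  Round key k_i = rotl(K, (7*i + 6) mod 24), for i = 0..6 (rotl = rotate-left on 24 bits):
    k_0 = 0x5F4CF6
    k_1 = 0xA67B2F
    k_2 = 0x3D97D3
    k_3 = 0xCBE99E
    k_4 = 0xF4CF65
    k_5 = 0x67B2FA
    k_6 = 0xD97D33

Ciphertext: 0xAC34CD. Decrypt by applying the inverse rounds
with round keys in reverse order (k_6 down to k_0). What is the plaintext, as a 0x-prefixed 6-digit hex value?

s_0 = ciphertext = 0xAC34CD
s_1 = InvRound(s_0, k_6) = 0x9F5AC3
s_2 = InvRound(s_1, k_5) = 0xB409F5
s_3 = InvRound(s_2, k_4) = 0x7FEB40
s_4 = InvRound(s_3, k_3) = 0x1D87FE
s_5 = InvRound(s_4, k_2) = 0xE7F1D8
s_6 = InvRound(s_5, k_1) = 0xA60E7F
s_7 = InvRound(s_6, k_0) = 0x756A60

0x756A60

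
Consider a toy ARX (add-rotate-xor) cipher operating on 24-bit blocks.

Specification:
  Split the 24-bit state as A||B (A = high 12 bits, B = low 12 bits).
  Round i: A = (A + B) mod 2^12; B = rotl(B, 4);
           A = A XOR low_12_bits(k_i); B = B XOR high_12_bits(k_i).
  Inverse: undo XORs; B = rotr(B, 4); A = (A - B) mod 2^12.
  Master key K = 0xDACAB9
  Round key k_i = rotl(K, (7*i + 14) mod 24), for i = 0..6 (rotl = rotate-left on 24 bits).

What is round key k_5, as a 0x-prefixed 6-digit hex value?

K = 0xDACAB9
k_0 = rotl(K, (7*0+14) mod 24) = rotl(K, 14) = 0xAE76B2
k_1 = rotl(K, (7*1+14) mod 24) = rotl(K, 21) = 0x3B5957
k_2 = rotl(K, (7*2+14) mod 24) = rotl(K, 4) = 0xACAB9D
k_3 = rotl(K, (7*3+14) mod 24) = rotl(K, 11) = 0x55CED6
k_4 = rotl(K, (7*4+14) mod 24) = rotl(K, 18) = 0xE76B2A
k_5 = rotl(K, (7*5+14) mod 24) = rotl(K, 1) = 0xB59573

0xB59573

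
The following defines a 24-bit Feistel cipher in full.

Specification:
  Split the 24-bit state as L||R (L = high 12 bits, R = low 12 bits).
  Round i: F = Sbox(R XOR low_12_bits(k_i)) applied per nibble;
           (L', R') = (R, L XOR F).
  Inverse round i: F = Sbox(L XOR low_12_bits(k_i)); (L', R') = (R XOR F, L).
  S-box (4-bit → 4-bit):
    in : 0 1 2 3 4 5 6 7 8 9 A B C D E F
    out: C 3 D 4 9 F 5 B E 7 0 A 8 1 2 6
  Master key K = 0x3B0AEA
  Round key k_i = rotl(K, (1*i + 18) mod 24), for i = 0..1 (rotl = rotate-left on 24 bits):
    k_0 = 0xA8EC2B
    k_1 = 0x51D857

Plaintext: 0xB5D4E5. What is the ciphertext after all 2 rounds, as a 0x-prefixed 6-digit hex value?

0x5DF50B

s_0 = plaintext = 0xB5D4E5
s_1 = Round(s_0, k_0) = 0x4E55DF
s_2 = Round(s_1, k_1) = 0x5DF50B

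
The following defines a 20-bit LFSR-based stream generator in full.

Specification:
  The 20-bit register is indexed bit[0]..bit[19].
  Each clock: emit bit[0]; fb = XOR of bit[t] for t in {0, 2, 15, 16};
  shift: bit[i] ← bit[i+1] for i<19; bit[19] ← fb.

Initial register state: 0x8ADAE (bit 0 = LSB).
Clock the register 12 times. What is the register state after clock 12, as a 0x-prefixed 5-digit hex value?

reg_0 = 0x8ADAE
clock 1: out=0, reg = 0x456D7
clock 2: out=1, reg = 0x22B6B
clock 3: out=1, reg = 0x915B5
clock 4: out=1, reg = 0xC8ADA
clock 5: out=0, reg = 0xE456D
clock 6: out=1, reg = 0x722B6
clock 7: out=0, reg = 0x3915B
clock 8: out=1, reg = 0x9C8AD
clock 9: out=1, reg = 0x4E456
clock 10: out=0, reg = 0x2722B
clock 11: out=1, reg = 0x93915
clock 12: out=1, reg = 0xC9C8A

0xC9C8A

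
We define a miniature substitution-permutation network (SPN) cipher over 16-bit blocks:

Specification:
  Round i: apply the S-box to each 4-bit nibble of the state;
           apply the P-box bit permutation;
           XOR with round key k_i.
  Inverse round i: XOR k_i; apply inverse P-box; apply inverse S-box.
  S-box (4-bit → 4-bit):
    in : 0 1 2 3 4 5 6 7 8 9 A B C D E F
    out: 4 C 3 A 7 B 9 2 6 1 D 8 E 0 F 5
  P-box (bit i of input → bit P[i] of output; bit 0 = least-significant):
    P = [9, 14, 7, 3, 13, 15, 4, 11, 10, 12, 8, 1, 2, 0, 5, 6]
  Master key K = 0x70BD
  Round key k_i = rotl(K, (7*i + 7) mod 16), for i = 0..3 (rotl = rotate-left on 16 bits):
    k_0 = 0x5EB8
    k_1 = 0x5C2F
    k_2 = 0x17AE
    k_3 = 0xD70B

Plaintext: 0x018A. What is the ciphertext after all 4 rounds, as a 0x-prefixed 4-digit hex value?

s_0 = plaintext = 0x018A
s_1 = Round(s_0, k_0) = 0xDD02
s_2 = Round(s_1, k_1) = 0x1E3F
s_3 = Round(s_2, k_2) = 0x884C
s_4 = Round(s_3, k_3) = 0x26B2

0x26B2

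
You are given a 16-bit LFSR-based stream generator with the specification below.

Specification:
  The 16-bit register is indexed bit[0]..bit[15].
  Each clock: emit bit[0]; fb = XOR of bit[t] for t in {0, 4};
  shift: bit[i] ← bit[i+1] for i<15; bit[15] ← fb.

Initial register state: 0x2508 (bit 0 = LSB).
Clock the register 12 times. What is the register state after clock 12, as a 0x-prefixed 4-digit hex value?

reg_0 = 0x2508
clock 1: out=0, reg = 0x1284
clock 2: out=0, reg = 0x0942
clock 3: out=0, reg = 0x04A1
clock 4: out=1, reg = 0x8250
clock 5: out=0, reg = 0xC128
clock 6: out=0, reg = 0x6094
clock 7: out=0, reg = 0xB04A
clock 8: out=0, reg = 0x5825
clock 9: out=1, reg = 0xAC12
clock 10: out=0, reg = 0xD609
clock 11: out=1, reg = 0xEB04
clock 12: out=0, reg = 0x7582

0x7582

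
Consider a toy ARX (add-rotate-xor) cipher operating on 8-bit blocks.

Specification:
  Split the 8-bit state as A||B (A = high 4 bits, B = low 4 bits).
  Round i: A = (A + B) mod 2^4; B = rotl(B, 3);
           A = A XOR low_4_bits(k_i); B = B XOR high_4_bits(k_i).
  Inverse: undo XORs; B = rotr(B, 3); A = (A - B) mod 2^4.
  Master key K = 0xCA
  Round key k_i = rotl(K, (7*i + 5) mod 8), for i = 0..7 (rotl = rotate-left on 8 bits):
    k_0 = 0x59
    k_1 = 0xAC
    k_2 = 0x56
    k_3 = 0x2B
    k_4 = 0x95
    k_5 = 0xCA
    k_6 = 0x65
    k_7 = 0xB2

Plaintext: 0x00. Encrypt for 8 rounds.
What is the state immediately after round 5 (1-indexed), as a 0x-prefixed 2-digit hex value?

s_0 = plaintext = 0x00
s_1 = Round(s_0, k_0) = 0x95
s_2 = Round(s_1, k_1) = 0x20
s_3 = Round(s_2, k_2) = 0x45
s_4 = Round(s_3, k_3) = 0x28
s_5 = Round(s_4, k_4) = 0xFD
s_6 = Round(s_5, k_5) = 0x62
s_7 = Round(s_6, k_6) = 0xD7
s_8 = Round(s_7, k_7) = 0x60

0xFD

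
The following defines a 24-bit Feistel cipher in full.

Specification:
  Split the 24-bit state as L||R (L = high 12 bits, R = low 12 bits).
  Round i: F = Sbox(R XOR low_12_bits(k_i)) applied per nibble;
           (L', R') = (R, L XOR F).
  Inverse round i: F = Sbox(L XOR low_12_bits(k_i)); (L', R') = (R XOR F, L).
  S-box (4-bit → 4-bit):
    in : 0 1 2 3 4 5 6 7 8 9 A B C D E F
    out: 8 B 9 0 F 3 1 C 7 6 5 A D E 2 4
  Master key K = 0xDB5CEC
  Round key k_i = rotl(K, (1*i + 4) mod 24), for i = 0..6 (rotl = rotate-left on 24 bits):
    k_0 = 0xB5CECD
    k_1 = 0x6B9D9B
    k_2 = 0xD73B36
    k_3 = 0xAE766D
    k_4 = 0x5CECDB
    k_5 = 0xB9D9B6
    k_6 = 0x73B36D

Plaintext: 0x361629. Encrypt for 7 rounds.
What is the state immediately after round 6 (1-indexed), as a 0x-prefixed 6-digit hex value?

s_0 = plaintext = 0x361629
s_1 = Round(s_0, k_0) = 0x62944E
s_2 = Round(s_1, k_1) = 0x44E0CA
s_3 = Round(s_2, k_2) = 0x0CAE03
s_4 = Round(s_3, k_3) = 0xE037D8
s_5 = Round(s_4, k_4) = 0x7D8483
s_6 = Round(s_5, k_5) = 0x4839DB
s_7 = Round(s_6, k_6) = 0x9DB122

0x4839DB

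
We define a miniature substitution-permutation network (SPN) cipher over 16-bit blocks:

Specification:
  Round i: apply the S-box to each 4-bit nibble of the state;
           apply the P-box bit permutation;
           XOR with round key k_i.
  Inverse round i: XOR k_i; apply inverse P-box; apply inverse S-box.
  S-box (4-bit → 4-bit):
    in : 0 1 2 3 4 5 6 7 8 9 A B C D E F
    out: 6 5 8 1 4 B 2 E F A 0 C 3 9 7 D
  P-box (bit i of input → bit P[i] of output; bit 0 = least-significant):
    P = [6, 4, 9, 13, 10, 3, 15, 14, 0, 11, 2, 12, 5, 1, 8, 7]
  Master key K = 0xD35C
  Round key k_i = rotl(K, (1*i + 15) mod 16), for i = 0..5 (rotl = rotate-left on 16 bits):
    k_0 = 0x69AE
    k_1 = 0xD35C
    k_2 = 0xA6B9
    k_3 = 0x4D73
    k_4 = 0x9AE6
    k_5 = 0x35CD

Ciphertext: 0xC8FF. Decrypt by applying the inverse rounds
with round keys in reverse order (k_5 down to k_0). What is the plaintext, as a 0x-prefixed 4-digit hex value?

s_0 = ciphertext = 0xC8FF
s_1 = InvRound(s_0, k_5) = 0xE9F9
s_2 = InvRound(s_1, k_4) = 0x0F97
s_3 = InvRound(s_2, k_3) = 0xD421
s_4 = InvRound(s_3, k_2) = 0x2297
s_5 = InvRound(s_4, k_1) = 0x7D7D
s_6 = InvRound(s_5, k_0) = 0x9D3C

0x9D3C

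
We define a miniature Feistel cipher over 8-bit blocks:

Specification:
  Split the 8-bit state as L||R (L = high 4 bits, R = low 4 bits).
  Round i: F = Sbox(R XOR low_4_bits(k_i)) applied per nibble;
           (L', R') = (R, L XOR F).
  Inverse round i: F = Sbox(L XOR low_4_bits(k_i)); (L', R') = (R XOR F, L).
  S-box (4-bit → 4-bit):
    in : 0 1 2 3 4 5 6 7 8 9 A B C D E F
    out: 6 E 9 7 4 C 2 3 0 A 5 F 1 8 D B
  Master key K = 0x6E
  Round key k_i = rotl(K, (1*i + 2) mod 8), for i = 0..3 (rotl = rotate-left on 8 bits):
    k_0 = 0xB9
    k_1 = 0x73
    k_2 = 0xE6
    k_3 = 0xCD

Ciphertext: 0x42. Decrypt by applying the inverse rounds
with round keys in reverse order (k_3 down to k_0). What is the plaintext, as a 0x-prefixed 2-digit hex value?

0xDD

s_0 = ciphertext = 0x42
s_1 = InvRound(s_0, k_3) = 0x84
s_2 = InvRound(s_1, k_2) = 0x98
s_3 = InvRound(s_2, k_1) = 0xD9
s_4 = InvRound(s_3, k_0) = 0xDD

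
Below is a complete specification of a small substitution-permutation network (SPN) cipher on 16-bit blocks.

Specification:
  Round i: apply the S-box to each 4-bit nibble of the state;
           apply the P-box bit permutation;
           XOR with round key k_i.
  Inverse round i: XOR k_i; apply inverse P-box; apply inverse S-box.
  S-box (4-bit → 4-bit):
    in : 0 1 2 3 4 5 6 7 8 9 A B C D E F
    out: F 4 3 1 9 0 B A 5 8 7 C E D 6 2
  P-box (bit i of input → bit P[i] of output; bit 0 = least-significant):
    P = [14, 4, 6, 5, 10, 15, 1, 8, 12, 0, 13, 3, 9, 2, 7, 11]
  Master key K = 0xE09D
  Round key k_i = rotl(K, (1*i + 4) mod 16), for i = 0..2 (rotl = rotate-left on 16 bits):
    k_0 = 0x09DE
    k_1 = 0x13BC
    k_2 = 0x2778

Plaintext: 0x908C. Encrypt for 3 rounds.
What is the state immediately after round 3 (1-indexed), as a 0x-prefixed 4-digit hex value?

s_0 = plaintext = 0x908C
s_1 = Round(s_0, k_0) = 0x35A5
s_2 = Round(s_1, k_1) = 0x95BE
s_3 = Round(s_2, k_2) = 0x2E2A

0x2E2A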